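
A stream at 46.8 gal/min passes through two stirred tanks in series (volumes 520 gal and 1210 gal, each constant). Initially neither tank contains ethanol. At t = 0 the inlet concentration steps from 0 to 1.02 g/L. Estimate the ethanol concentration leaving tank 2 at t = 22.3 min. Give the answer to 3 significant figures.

Time constants: τᵢ = Vᵢ/Q for each well-mixed tank.
τ₁ = 520/46.8 = 11.111 min; τ₂ = 1210/46.8 = 25.855 min.
Tank 1: C₁ = C_in(1 − e^(−t/τ₁)). Tank 2 (τ₁ ≠ τ₂): C₂ = C_in[1 − (τ₁ e^(−t/τ₁) − τ₂ e^(−t/τ₂))/(τ₁ − τ₂)].
At t = 22.3: e^(−t/τ₁) = 0.13439, e^(−t/τ₂) = 0.42210.
C₂ = 1.02·[1 − (11.111·0.13439 − 25.855·0.42210)/(-14.744)] = 1.02·0.36108 = 0.36830 g/L.

0.368 g/L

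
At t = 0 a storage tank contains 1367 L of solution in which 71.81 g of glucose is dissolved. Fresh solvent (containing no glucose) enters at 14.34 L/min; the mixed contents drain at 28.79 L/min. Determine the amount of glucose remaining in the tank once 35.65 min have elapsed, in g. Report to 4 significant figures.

27.99 g

Total volume: dV/dt = Q_in − Q_out = -14.4500 L/min, so V(t) = 1367 − 14.4500 t and V(35.65) = 851.858 L.
No glucose enters, so dm/dt = −Q_out · (m/V).
dm/m = −Q_out dt/(V₀ − 14.4500 t); integrating gives ln(m/m₀) = −(Q_out/(Q_in−Q_out)) ln(V/V₀).
m = m₀ (V₀/V)^(Q_out/(Q_in−Q_out)) = 71.81 × (1367/851.858)^(-1.99239) = 27.9863 g.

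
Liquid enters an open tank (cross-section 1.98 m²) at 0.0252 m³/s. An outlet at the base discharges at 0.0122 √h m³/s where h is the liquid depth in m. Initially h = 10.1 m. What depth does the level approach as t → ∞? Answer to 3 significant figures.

4.27 m

Volume balance on the tank: A dh/dt = Q_in − 0.0122 √h. At steady state dh/dt = 0:
Q_in = 0.0122 √h_ss ⇒ √h_ss = 0.0252/0.0122 = 2.0656.
h_ss = 2.0656² = 4.2666 m. (Since h₀ = 10.1 m > h_ss, the level will fall toward this value.)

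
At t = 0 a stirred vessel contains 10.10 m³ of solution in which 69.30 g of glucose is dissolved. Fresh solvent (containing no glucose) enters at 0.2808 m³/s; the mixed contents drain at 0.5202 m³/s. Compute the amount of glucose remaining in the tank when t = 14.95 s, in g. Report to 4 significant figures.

26.78 g

Let m(t) be the amount of glucose. Volume: V(t) = V₀ + (Q_in − Q_out) t = 10.10 − 0.239400 t; V(14.95) = 6.52097 m³.
No glucose enters, so dm/dt = −Q_out · (m/V).
dm/m = −Q_out dt/(V₀ − 0.239400 t); integrating gives ln(m/m₀) = −(Q_out/(Q_in−Q_out)) ln(V/V₀).
m = m₀ (V₀/V)^(Q_out/(Q_in−Q_out)) = 69.30 × (10.10/6.52097)^(-2.17293) = 26.7828 g.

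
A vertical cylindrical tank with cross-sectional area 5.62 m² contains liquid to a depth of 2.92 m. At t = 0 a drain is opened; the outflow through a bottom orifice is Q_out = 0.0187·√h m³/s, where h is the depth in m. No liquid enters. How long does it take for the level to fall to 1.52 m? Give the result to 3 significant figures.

286 s

Volume balance on the tank: A dh/dt = −0.0187 √h.
This is separable: 2 d(√h)/dt = −0.0187/A, so √h = √h₀ − (0.0187/(2A)) t.
t = 2A(√h₀ − √h)/0.0187 = 2·5.62·(√2.92 − √1.52)/0.0187
  = 11.240 × (1.7088 − 1.2329) / 0.0187 = 286.06 s.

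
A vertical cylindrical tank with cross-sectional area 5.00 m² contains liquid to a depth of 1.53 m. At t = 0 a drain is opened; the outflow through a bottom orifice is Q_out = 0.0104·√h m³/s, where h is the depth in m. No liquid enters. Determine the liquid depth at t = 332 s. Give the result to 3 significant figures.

Unsteady balance on liquid volume: A dh/dt = −0.0104 √h.
This is separable: 2 d(√h)/dt = −0.0104/A, so √h = √h₀ − (0.0104/(2A)) t.
√h = √1.53 − 0.0104·332/(2·5.00) = 1.2369 − 0.34528 = 0.89165.
h = 0.89165² = 0.79504 m.

0.795 m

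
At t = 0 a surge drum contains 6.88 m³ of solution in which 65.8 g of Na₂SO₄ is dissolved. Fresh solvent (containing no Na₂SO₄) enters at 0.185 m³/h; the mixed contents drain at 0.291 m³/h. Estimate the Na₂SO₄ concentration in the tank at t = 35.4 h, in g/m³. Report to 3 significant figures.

Total volume: dV/dt = Q_in − Q_out = -0.10600 m³/h, so V(t) = 6.88 − 0.10600 t and V(35.4) = 3.1276 m³.
No Na₂SO₄ enters, so dm/dt = −Q_out · (m/V).
dm/m = −Q_out dt/(V₀ − 0.10600 t); integrating gives ln(m/m₀) = −(Q_out/(Q_in−Q_out)) ln(V/V₀).
m = m₀ (V₀/V)^(Q_out/(Q_in−Q_out)) = 65.8 × (6.88/3.1276)^(-2.7453) = 7.5562 g.
C = m/V = 7.5562/3.1276 = 2.4160 g/m³.

2.42 g/m³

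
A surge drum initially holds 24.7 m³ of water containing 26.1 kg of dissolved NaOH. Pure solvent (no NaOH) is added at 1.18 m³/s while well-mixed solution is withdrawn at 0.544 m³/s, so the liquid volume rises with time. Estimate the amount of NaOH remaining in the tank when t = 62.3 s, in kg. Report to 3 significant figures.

Let m(t) be the amount of NaOH. Volume: V(t) = V₀ + (Q_in − Q_out) t = 24.7 + 0.63600 t; V(62.3) = 64.323 m³.
No NaOH enters, so dm/dt = −Q_out · (m/V).
Separate: dm/m = −Q_out dt/V(t) ⇒ ln(m/m₀) = −(Q_out/(Q_in−Q_out)) ln(V/V₀).
m = m₀ (V₀/V)^(Q_out/(Q_in−Q_out)) = 26.1 × (24.7/64.323)^(0.85535) = 11.511 kg.

11.5 kg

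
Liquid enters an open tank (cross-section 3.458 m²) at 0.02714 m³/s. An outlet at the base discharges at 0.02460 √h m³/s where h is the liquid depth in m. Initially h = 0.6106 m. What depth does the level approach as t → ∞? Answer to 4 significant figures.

1.217 m

Volume balance on the tank: A dh/dt = Q_in − 0.02460 √h. At steady state dh/dt = 0:
Q_in = 0.02460 √h_ss ⇒ √h_ss = 0.02714/0.02460 = 1.10325.
h_ss = 1.10325² = 1.21717 m. (Since h₀ = 0.6106 m < h_ss, the level will rise toward this value.)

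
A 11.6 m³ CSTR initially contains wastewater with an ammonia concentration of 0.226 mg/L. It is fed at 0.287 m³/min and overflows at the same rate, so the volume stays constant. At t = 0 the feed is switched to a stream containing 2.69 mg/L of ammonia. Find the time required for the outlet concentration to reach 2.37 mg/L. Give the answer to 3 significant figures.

Species balance: V dC/dt = Q(C_in − C) ⇒ τ = V/Q = 40.418 min.
C(t) = C_in + (C₀ − C_in) e^(−t/τ). Set C = 2.37 and solve for t:
e^(−t/τ) = (C − C_in)/(C₀ − C_in) = (2.37 − 2.69)/(0.226 − 2.69) = 0.12987
t = −τ ln(…) = 40.418 × 2.0412 = 82.502 min.

82.5 min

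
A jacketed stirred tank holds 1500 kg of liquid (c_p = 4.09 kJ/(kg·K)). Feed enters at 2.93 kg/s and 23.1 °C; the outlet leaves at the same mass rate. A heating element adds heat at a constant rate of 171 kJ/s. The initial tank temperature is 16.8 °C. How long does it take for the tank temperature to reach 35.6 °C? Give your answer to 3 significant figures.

1260 s

M c_p dT/dt = ṁ c_p (T_in − T) + Q̇.
τ = M/ṁ = 511.95 s; T_ss = T_in + Q̇/(ṁ c_p) = 37.369 °C.
T(t) = T_ss + (T₀ − T_ss) e^(−t/τ). Set T = 35.6:
e^(−t/τ) = (35.6 − 37.369)/(16.8 − 37.369) = 0.086020
t = −511.95 · ln(0.086020) = 1255.9 s.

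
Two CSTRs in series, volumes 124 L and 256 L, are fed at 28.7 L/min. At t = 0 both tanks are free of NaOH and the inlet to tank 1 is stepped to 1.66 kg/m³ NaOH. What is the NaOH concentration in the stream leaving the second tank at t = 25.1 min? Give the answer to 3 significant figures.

Time constants: τᵢ = Vᵢ/Q for each well-mixed tank.
τ₁ = 124/28.7 = 4.3206 min; τ₂ = 256/28.7 = 8.9199 min.
Solving the cascade with C₁(0)=C₂(0)=0 gives C₂(t) = C_in[1 − (τ₁ e^(−t/τ₁) − τ₂ e^(−t/τ₂))/(τ₁ − τ₂)].
At t = 25.1: e^(−t/τ₁) = 0.0029991, e^(−t/τ₂) = 0.059968.
C₂ = 1.66·[1 − (4.3206·0.0029991 − 8.9199·0.059968)/(-4.5993)] = 1.66·0.88652 = 1.4716 kg/m³.

1.47 kg/m³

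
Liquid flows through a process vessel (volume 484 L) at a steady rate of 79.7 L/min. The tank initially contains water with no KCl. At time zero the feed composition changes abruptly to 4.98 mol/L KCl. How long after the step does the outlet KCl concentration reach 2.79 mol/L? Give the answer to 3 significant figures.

Species balance: V dC/dt = Q(C_in − C) ⇒ τ = V/Q = 6.0728 min.
C(t) = C_in + (C₀ − C_in) e^(−t/τ). Set C = 2.79 and solve for t:
e^(−t/τ) = (C − C_in)/(C₀ − C_in) = (2.79 − 4.98)/(0 − 4.98) = 0.43976
t = −τ ln(…) = 6.0728 × 0.82153 = 4.9890 min.

4.99 min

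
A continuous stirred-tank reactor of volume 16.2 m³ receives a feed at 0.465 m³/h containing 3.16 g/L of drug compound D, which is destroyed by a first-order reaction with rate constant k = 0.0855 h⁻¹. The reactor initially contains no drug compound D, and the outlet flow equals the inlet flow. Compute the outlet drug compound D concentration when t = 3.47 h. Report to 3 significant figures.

Species balance: V dC/dt = Q C_in − Q C − k V C.
dC/dt = (Q/V) C_in − (Q/V + k) C; effective rate a = Q/V + k = 0.028704 + 0.0855 = 0.11420 h⁻¹.
C_ss = Q C_in/(Q + kV) = 0.79423 g/L; C(t) = C_ss + (C₀ − C_ss) e^(−a t).
C(3.47) = 0.79423 + (-0.79423)·e^(−0.11420·3.47) = 0.79423 + (-0.79423)·0.67281 = 0.25986 g/L.

0.260 g/L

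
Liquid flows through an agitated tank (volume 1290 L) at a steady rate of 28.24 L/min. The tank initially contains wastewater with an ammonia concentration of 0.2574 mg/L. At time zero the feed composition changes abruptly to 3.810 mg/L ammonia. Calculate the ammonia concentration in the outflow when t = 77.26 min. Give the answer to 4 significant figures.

3.155 mg/L

Species balance on the tank: V dC/dt = Q(C_in − C).
So dC/dt = (C_in − C)/τ with τ = V/Q = 1290/28.24 = 45.6799 min.
C approaches C_in exponentially: C(t) = C_in + (C₀ − C_in) e^(−t/τ).
C(77.26) = 3.810 + (0.2574 − 3.810)·e^(−77.26/45.6799) = 3.810 + (-3.55260)·0.184273 = 3.15535 mg/L.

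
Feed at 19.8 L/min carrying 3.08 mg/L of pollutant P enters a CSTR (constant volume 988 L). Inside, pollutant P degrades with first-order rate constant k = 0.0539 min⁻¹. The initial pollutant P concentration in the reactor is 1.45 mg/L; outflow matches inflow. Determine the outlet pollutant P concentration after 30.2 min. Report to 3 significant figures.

0.901 mg/L

V dC/dt = Q(C_in − C) − k V C.
dC/dt = (Q/V) C_in − (Q/V + k) C; effective rate a = Q/V + k = 0.020040 + 0.0539 = 0.073940 min⁻¹.
C_ss = Q C_in/(Q + kV) = 0.83479 mg/L; C(t) = C_ss + (C₀ − C_ss) e^(−a t).
C(30.2) = 0.83479 + (0.61521)·e^(−0.073940·30.2) = 0.83479 + (0.61521)·0.10721 = 0.90074 mg/L.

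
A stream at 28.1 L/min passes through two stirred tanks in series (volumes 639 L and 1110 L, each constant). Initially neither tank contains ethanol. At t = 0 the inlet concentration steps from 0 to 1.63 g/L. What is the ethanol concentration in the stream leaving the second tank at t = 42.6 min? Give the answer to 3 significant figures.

Species balance on tank i: dCᵢ/dt = (Cᵢ₋₁ − Cᵢ)/τᵢ with τᵢ = Vᵢ/Q.
τ₁ = 639/28.1 = 22.740 min; τ₂ = 1110/28.1 = 39.502 min.
Solving the cascade with C₁(0)=C₂(0)=0 gives C₂(t) = C_in[1 − (τ₁ e^(−t/τ₁) − τ₂ e^(−t/τ₂))/(τ₁ − τ₂)].
At t = 42.6: e^(−t/τ₁) = 0.15361, e^(−t/τ₂) = 0.34013.
C₂ = 1.63·[1 − (22.740·0.15361 − 39.502·0.34013)/(-16.762)] = 1.63·0.40683 = 0.66313 g/L.

0.663 g/L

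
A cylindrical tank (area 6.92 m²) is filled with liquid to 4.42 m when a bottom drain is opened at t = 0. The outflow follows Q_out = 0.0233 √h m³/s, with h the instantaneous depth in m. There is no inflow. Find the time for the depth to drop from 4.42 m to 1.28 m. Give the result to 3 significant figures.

577 s

Unsteady balance on liquid volume: A dh/dt = −0.0233 √h.
This is separable: 2 d(√h)/dt = −0.0233/A, so √h = √h₀ − (0.0233/(2A)) t.
t = 2A(√h₀ − √h)/0.0233 = 2·6.92·(√4.42 − √1.28)/0.0233
  = 13.840 × (2.1024 − 1.1314) / 0.0233 = 576.77 s.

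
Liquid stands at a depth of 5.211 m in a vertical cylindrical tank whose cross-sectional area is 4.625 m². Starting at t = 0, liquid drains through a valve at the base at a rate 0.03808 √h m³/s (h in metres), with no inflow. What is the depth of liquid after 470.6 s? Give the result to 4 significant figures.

0.1193 m

With no inflow, A dh/dt = −0.03808 √h.
∫ h^(−1/2) dh = −(0.03808/A) ∫ dt, giving 2√h = 2√h₀ − (0.03808/A) t.
√h = √5.211 − 0.03808·470.6/(2·4.625) = 2.28276 − 1.93735 = 0.345416.
h = 0.345416² = 0.119312 m.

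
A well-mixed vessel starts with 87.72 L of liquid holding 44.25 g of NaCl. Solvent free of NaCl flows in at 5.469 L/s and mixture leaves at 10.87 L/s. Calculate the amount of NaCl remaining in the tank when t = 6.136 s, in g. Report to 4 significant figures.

Let m(t) be the amount of NaCl. Volume: V(t) = V₀ + (Q_in − Q_out) t = 87.72 − 5.40100 t; V(6.136) = 54.5795 L.
Solute balance: dm/dt = 0 − Q_out C = −Q_out m/V(t).
dm/m = −Q_out dt/(V₀ − 5.40100 t); integrating gives ln(m/m₀) = −(Q_out/(Q_in−Q_out)) ln(V/V₀).
m = m₀ (V₀/V)^(Q_out/(Q_in−Q_out)) = 44.25 × (87.72/54.5795)^(-2.01259) = 17.0286 g.

17.03 g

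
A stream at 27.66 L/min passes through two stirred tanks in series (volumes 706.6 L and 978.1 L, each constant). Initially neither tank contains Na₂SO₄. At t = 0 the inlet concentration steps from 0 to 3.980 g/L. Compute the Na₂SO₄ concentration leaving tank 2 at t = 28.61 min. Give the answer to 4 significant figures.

Species balance on tank i: dCᵢ/dt = (Cᵢ₋₁ − Cᵢ)/τᵢ with τᵢ = Vᵢ/Q.
τ₁ = 706.6/27.66 = 25.5459 min; τ₂ = 978.1/27.66 = 35.3615 min.
Solving the cascade with C₁(0)=C₂(0)=0 gives C₂(t) = C_in[1 − (τ₁ e^(−t/τ₁) − τ₂ e^(−t/τ₂))/(τ₁ − τ₂)].
At t = 28.61: e^(−t/τ₁) = 0.326298, e^(−t/τ₂) = 0.445271.
C₂ = 3.980·[1 − (25.5459·0.326298 − 35.3615·0.445271)/(-9.81562)] = 3.980·0.245091 = 0.975462 g/L.

0.9755 g/L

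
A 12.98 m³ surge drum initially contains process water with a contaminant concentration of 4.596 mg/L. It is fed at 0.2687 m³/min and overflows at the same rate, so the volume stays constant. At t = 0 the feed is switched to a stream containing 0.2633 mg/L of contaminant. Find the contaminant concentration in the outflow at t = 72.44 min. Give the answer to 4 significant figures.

Transient balance on the dissolved component: V dC/dt = Q(C_in − C).
So dC/dt = (C_in − C)/τ with τ = V/Q = 12.98/0.2687 = 48.3067 min.
Integrating: C(t) = C_in + (C₀ − C_in) e^(−t/τ).
C(72.44) = 0.2633 + (4.596 − 0.2633)·e^(−72.44/48.3067) = 0.2633 + (4.33270)·0.223223 = 1.23046 mg/L.

1.230 mg/L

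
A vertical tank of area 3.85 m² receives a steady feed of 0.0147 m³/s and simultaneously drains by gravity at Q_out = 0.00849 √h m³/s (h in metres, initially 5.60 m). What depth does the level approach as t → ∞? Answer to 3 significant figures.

3.00 m

A dh/dt = Q_in − 0.00849 √h. Steady state requires inflow = outflow:
Q_in = 0.00849 √h_ss ⇒ √h_ss = 0.0147/0.00849 = 1.7314.
h_ss = 1.7314² = 2.9979 m. (Since h₀ = 5.60 m > h_ss, the level will fall toward this value.)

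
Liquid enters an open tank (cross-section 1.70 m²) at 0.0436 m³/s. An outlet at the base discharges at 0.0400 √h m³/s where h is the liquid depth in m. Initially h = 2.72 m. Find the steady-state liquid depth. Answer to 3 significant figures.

Unsteady balance on liquid volume: A dh/dt = Q_in − 0.0400 √h. At steady state dh/dt = 0:
Q_in = 0.0400 √h_ss ⇒ √h_ss = 0.0436/0.0400 = 1.0900.
h_ss = 1.0900² = 1.1881 m. (Since h₀ = 2.72 m > h_ss, the level will fall toward this value.)

1.19 m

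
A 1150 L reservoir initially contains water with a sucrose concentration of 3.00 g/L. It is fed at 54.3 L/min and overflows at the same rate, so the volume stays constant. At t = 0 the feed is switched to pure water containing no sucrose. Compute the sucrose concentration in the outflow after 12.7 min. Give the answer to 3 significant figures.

Accumulation = in − out for the solute gives V dC/dt = Q(C_in − C).
Rewrite as dC/dt + C/τ = C_in/τ, τ = V/Q = 21.179 min.
This is linear first-order; C(t) = C_in + (C₀ − C_in) e^(−t/τ).
C(12.7) = 0 + (3.00 − 0)·e^(−12.7/21.179) = 0 + (3.0000)·0.54900 = 1.6470 g/L.

1.65 g/L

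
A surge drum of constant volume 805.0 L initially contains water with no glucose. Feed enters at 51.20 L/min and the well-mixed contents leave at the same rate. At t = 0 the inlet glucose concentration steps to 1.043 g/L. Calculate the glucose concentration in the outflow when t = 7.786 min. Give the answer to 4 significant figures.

0.4074 g/L

Accumulation = in − out for the solute gives V dC/dt = Q(C_in − C).
Rewrite as dC/dt + C/τ = C_in/τ, τ = V/Q = 15.7227 min.
Solution: C(t) = C_in + (C₀ − C_in) e^(−t/τ).
C(7.786) = 1.043 + (0 − 1.043)·e^(−7.786/15.7227) = 1.043 + (-1.04300)·0.609444 = 0.407350 g/L.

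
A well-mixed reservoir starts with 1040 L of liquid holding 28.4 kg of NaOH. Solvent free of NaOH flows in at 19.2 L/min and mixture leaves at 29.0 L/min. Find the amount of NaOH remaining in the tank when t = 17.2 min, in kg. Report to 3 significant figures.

Total volume: dV/dt = Q_in − Q_out = -9.8000 L/min, so V(t) = 1040 − 9.8000 t and V(17.2) = 871.44 L.
No NaOH enters, so dm/dt = −Q_out · (m/V).
Separate: dm/m = −Q_out dt/V(t) ⇒ ln(m/m₀) = −(Q_out/(Q_in−Q_out)) ln(V/V₀).
m = m₀ (V₀/V)^(Q_out/(Q_in−Q_out)) = 28.4 × (1040/871.44)^(-2.9592) = 16.829 kg.

16.8 kg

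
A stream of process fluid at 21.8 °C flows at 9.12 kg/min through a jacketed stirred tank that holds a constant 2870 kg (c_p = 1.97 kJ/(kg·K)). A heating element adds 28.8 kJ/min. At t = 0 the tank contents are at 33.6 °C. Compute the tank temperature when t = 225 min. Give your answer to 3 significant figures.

M c_p dT/dt = ṁ c_p (T_in − T) + Q̇.
Rearrange: dT/dt = (T_ss − T)/τ with τ = M/ṁ = 314.69 min and T_ss = T_in + Q̇/(ṁ c_p) = 23.403 °C.
Solution: T(t) = T_ss + (T₀ − T_ss) e^(−t/τ).
T(225) = 23.403 + (10.197)·e^(−225/314.69) = 23.403 + (10.197)·0.48920 = 28.391 °C.

28.4 °C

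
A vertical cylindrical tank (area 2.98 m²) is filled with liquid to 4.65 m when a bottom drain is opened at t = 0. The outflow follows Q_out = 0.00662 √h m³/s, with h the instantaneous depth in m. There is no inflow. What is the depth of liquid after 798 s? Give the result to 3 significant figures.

1.61 m

Mass balance (ρ constant): A dh/dt = −0.00662 √h.
∫ h^(−1/2) dh = −(0.00662/A) ∫ dt, giving 2√h = 2√h₀ − (0.00662/A) t.
√h = √4.65 − 0.00662·798/(2·2.98) = 2.1564 − 0.88637 = 1.2700.
h = 1.2700² = 1.6129 m.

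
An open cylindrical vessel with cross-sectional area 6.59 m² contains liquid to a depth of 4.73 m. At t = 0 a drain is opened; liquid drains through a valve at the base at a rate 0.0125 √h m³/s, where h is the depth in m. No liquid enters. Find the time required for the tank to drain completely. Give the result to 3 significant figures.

Mass balance (ρ constant): A dh/dt = −0.0125 √h.
∫ h^(−1/2) dh = −(0.0125/A) ∫ dt, giving 2√h = 2√h₀ − (0.0125/A) t.
Set h = 0: 2√h₀ = (0.0125/A) t_empty ⇒ t_empty = 2A√h₀/0.0125.
t_empty = 2·6.59·√4.73/0.0125 = 13.180·2.1749/0.0125 = 2293.2 s.

2290 s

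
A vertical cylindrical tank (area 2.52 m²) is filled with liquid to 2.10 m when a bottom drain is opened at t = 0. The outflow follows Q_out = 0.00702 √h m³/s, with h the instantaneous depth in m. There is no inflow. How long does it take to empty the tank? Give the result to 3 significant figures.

1040 s

With no inflow, A dh/dt = −0.00702 √h.
Separate and integrate: 2(√h − √h₀) = −(0.00702/A) t.
Set h = 0: 2√h₀ = (0.00702/A) t_empty ⇒ t_empty = 2A√h₀/0.00702.
t_empty = 2·2.52·√2.10/0.00702 = 5.0400·1.4491/0.00702 = 1040.4 s.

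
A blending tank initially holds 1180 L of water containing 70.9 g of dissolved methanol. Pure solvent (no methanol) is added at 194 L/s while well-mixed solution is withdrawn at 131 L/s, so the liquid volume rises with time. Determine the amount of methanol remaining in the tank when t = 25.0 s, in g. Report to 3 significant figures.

12.2 g

Let m(t) be the amount of methanol. Volume: V(t) = V₀ + (Q_in − Q_out) t = 1180 + 63.000 t; V(25.0) = 2755.0 L.
Solute balance: dm/dt = 0 − Q_out C = −Q_out m/V(t).
Separate: dm/m = −Q_out dt/V(t) ⇒ ln(m/m₀) = −(Q_out/(Q_in−Q_out)) ln(V/V₀).
m = m₀ (V₀/V)^(Q_out/(Q_in−Q_out)) = 70.9 × (1180/2755.0)^(2.0794) = 12.160 g.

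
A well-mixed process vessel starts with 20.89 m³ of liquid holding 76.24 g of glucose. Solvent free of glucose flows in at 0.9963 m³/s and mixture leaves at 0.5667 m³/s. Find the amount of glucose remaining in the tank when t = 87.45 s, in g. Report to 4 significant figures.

19.62 g

Total volume: dV/dt = Q_in − Q_out = 0.429600 m³/s, so V(t) = 20.89 + 0.429600 t and V(87.45) = 58.4585 m³.
Solute balance: dm/dt = 0 − Q_out C = −Q_out m/V(t).
dm/m = −Q_out dt/(V₀ + 0.429600 t); integrating gives ln(m/m₀) = −(Q_out/(Q_in−Q_out)) ln(V/V₀).
m = m₀ (V₀/V)^(Q_out/(Q_in−Q_out)) = 76.24 × (20.89/58.4585)^(1.31913) = 19.6178 g.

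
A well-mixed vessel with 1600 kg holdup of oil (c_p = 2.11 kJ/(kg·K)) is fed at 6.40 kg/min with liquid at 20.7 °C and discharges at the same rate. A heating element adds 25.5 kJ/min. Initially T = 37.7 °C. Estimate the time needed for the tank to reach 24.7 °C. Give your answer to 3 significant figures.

First-law balance (no shaft work): M c_p dT/dt = ṁ c_p (T_in − T) + 25.5.
τ = M/ṁ = 250.00 min; T_ss = T_in + Q̇/(ṁ c_p) = 22.588 °C.
T(t) = T_ss + (T₀ − T_ss) e^(−t/τ). Set T = 24.7:
e^(−t/τ) = (24.7 − 22.588)/(37.7 − 22.588) = 0.13974
t = −250.00 · ln(0.13974) = 492.00 min.

492 min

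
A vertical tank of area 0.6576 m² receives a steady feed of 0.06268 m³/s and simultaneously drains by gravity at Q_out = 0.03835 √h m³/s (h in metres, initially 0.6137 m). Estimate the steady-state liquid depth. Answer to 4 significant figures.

Volume balance on the tank: A dh/dt = Q_in − 0.03835 √h. At steady state dh/dt = 0:
Q_in = 0.03835 √h_ss ⇒ √h_ss = 0.06268/0.03835 = 1.63442.
h_ss = 1.63442² = 2.67133 m. (Since h₀ = 0.6137 m < h_ss, the level will rise toward this value.)

2.671 m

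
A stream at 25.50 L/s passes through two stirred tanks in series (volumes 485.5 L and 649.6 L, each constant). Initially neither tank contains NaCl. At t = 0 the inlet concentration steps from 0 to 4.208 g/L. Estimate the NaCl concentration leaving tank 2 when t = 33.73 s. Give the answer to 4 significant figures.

Time constants: τᵢ = Vᵢ/Q for each well-mixed tank.
τ₁ = 485.5/25.50 = 19.0392 s; τ₂ = 649.6/25.50 = 25.4745 s.
Tank 1: C₁ = C_in(1 − e^(−t/τ₁)). Tank 2 (τ₁ ≠ τ₂): C₂ = C_in[1 − (τ₁ e^(−t/τ₁) − τ₂ e^(−t/τ₂))/(τ₁ − τ₂)].
At t = 33.73: e^(−t/τ₁) = 0.170060, e^(−t/τ₂) = 0.266051.
C₂ = 4.208·[1 − (19.0392·0.170060 − 25.4745·0.266051)/(-6.43529)] = 4.208·0.449954 = 1.89341 g/L.

1.893 g/L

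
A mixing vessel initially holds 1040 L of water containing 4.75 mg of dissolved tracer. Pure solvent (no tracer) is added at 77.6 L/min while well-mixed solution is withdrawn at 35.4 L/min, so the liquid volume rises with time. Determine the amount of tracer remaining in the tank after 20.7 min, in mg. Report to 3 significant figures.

2.85 mg

Total volume: dV/dt = Q_in − Q_out = 42.200 L/min, so V(t) = 1040 + 42.200 t and V(20.7) = 1913.5 L.
No tracer enters, so dm/dt = −Q_out · (m/V).
dm/m = −Q_out dt/(V₀ + 42.200 t); integrating gives ln(m/m₀) = −(Q_out/(Q_in−Q_out)) ln(V/V₀).
m = m₀ (V₀/V)^(Q_out/(Q_in−Q_out)) = 4.75 × (1040/1913.5)^(0.83886) = 2.8481 mg.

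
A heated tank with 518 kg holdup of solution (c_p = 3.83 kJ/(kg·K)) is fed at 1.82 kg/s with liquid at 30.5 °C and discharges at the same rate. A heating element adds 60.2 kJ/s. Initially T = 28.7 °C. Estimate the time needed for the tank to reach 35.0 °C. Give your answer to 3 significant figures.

First-law balance (no shaft work): M c_p dT/dt = ṁ c_p (T_in − T) + 60.2.
τ = M/ṁ = 284.62 s; T_ss = T_in + Q̇/(ṁ c_p) = 39.136 °C.
T(t) = T_ss + (T₀ − T_ss) e^(−t/τ). Set T = 35.0:
e^(−t/τ) = (35.0 − 39.136)/(28.7 − 39.136) = 0.39634
t = −284.62 · ln(0.39634) = 263.41 s.

263 s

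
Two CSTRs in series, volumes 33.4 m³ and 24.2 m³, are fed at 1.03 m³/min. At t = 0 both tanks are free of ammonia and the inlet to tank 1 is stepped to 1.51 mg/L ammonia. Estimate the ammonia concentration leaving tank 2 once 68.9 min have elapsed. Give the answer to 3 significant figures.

Time constants: τᵢ = Vᵢ/Q for each well-mixed tank.
τ₁ = 33.4/1.03 = 32.427 min; τ₂ = 24.2/1.03 = 23.495 min.
Tank 1: C₁ = C_in(1 − e^(−t/τ₁)). Tank 2 (τ₁ ≠ τ₂): C₂ = C_in[1 − (τ₁ e^(−t/τ₁) − τ₂ e^(−t/τ₂))/(τ₁ − τ₂)].
At t = 68.9: e^(−t/τ₁) = 0.11946, e^(−t/τ₂) = 0.053263.
C₂ = 1.51·[1 − (32.427·0.11946 − 23.495·0.053263)/(8.9320)] = 1.51·0.70641 = 1.0667 mg/L.

1.07 mg/L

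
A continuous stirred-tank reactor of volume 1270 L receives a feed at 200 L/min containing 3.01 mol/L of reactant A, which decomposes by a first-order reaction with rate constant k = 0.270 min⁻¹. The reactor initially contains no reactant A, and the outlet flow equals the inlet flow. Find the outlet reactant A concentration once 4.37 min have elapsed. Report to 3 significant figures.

V dC/dt = Q(C_in − C) − k V C.
dC/dt = (Q/V) C_in − (Q/V + k) C; effective rate a = Q/V + k = 0.15748 + 0.270 = 0.42748 min⁻¹.
C_ss = Q C_in/(Q + kV) = 1.1089 mol/L; C(t) = C_ss + (C₀ − C_ss) e^(−a t).
C(4.37) = 1.1089 + (-1.1089)·e^(−0.42748·4.37) = 1.1089 + (-1.1089)·0.15442 = 0.93763 mol/L.

0.938 mol/L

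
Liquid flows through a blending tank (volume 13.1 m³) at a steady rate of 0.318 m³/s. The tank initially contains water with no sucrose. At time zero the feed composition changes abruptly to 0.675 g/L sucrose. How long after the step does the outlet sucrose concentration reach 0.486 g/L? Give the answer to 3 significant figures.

52.4 s

Species balance on the tank: V dC/dt = Q(C_in − C), so τ = V/Q = 41.195 s.
C(t) = C_in + (C₀ − C_in) e^(−t/τ). Set C = 0.486 and solve for t:
e^(−t/τ) = (C − C_in)/(C₀ − C_in) = (0.486 − 0.675)/(0 − 0.675) = 0.28000
t = −τ ln(…) = 41.195 × 1.2730 = 52.440 s.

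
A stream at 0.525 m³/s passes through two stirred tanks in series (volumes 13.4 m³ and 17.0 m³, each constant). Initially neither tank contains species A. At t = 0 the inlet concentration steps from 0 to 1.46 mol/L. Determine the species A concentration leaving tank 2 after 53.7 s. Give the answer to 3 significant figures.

0.810 mol/L

Time constants: τᵢ = Vᵢ/Q for each well-mixed tank.
τ₁ = 13.4/0.525 = 25.524 s; τ₂ = 17.0/0.525 = 32.381 s.
Tank 1: C₁ = C_in(1 − e^(−t/τ₁)). Tank 2 (τ₁ ≠ τ₂): C₂ = C_in[1 − (τ₁ e^(−t/τ₁) − τ₂ e^(−t/τ₂))/(τ₁ − τ₂)].
At t = 53.7: e^(−t/τ₁) = 0.12198, e^(−t/τ₂) = 0.19045.
C₂ = 1.46·[1 − (25.524·0.12198 − 32.381·0.19045)/(-6.8571)] = 1.46·0.55470 = 0.80986 mol/L.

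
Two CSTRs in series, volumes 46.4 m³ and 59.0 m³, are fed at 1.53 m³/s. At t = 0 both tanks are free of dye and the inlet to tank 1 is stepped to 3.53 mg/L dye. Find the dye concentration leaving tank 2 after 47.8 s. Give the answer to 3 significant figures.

1.43 mg/L

Species balance on tank i: dCᵢ/dt = (Cᵢ₋₁ − Cᵢ)/τᵢ with τᵢ = Vᵢ/Q.
τ₁ = 46.4/1.53 = 30.327 s; τ₂ = 59.0/1.53 = 38.562 s.
Solving the cascade with C₁(0)=C₂(0)=0 gives C₂(t) = C_in[1 − (τ₁ e^(−t/τ₁) − τ₂ e^(−t/τ₂))/(τ₁ − τ₂)].
At t = 47.8: e^(−t/τ₁) = 0.20677, e^(−t/τ₂) = 0.28951.
C₂ = 3.53·[1 − (30.327·0.20677 − 38.562·0.28951)/(-8.2353)] = 3.53·0.40578 = 1.4324 mg/L.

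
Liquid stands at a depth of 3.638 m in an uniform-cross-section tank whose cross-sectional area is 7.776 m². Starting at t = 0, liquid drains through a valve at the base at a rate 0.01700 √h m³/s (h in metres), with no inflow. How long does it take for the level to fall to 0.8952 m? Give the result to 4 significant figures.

With no inflow, A dh/dt = −0.01700 √h.
This is separable: 2 d(√h)/dt = −0.01700/A, so √h = √h₀ − (0.01700/(2A)) t.
t = 2A(√h₀ − √h)/0.01700 = 2·7.776·(√3.638 − √0.8952)/0.01700
  = 15.5520 × (1.90735 − 0.946150) / 0.01700 = 879.332 s.

879.3 s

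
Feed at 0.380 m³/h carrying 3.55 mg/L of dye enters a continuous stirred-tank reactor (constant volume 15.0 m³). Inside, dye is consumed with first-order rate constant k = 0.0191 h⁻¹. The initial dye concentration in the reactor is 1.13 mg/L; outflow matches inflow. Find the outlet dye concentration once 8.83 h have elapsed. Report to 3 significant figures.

1.42 mg/L

Species balance: V dC/dt = Q C_in − Q C − k V C.
dC/dt = (Q/V) C_in − (Q/V + k) C; effective rate a = Q/V + k = 0.025333 + 0.0191 = 0.044433 h⁻¹.
C_ss = Q C_in/(Q + kV) = 2.0240 mg/L; C(t) = C_ss + (C₀ − C_ss) e^(−a t).
C(8.83) = 2.0240 + (-0.89401)·e^(−0.044433·8.83) = 2.0240 + (-0.89401)·0.67547 = 1.4201 mg/L.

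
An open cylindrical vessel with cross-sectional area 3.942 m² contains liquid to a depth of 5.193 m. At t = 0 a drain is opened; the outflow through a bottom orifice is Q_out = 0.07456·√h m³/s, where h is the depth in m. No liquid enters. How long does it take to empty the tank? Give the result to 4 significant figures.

Accumulation of liquid (constant cross-section A): A dh/dt = −0.07456 √h.
Separate and integrate: 2(√h − √h₀) = −(0.07456/A) t.
Set h = 0: 2√h₀ = (0.07456/A) t_empty ⇒ t_empty = 2A√h₀/0.07456.
t_empty = 2·3.942·√5.193/0.07456 = 7.88400·2.27882/0.07456 = 240.963 s.

241.0 s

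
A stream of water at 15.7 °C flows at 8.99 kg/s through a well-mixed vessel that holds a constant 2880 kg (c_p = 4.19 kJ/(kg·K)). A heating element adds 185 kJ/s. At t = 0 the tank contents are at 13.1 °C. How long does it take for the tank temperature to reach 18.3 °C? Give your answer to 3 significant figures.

M c_p dT/dt = ṁ c_p (T_in − T) + Q̇.
τ = M/ṁ = 320.36 s; T_ss = T_in + Q̇/(ṁ c_p) = 20.611 °C.
T(t) = T_ss + (T₀ − T_ss) e^(−t/τ). Set T = 18.3:
e^(−t/τ) = (18.3 − 20.611)/(13.1 − 20.611) = 0.30771
t = −320.36 · ln(0.30771) = 377.57 s.

378 s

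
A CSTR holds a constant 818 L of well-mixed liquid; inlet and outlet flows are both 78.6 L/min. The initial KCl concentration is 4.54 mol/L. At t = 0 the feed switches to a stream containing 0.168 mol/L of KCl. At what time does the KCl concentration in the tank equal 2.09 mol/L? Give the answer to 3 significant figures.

8.55 min

Species balance: V dC/dt = Q(C_in − C) ⇒ τ = V/Q = 10.407 min.
C(t) = C_in + (C₀ − C_in) e^(−t/τ). Set C = 2.09 and solve for t:
e^(−t/τ) = (C − C_in)/(C₀ − C_in) = (2.09 − 0.168)/(4.54 − 0.168) = 0.43962
t = −τ ln(…) = 10.407 × 0.82185 = 8.5531 min.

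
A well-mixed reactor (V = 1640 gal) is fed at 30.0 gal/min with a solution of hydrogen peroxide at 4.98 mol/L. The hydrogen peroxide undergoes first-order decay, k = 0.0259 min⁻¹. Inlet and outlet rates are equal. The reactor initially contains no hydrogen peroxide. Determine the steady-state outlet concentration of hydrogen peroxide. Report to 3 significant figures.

2.06 mol/L

Accumulation = in − out − consumed: V dC/dt = Q C_in − Q C − k V C.
At steady state: 0 = Q C_in − (Q + kV) C_ss, so C_ss = Q C_in/(Q + kV).
C_ss = 30.0·4.98/(30.0 + 0.0259·1640) = 149.40/72.476 = 2.0614 mol/L.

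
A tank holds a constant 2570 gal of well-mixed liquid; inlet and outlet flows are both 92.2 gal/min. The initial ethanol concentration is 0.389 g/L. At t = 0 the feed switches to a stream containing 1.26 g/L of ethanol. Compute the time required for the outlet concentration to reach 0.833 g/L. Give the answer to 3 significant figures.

19.9 min

Species balance: V dC/dt = Q(C_in − C) ⇒ τ = V/Q = 27.874 min.
C(t) = C_in + (C₀ − C_in) e^(−t/τ). Set C = 0.833 and solve for t:
e^(−t/τ) = (C − C_in)/(C₀ − C_in) = (0.833 − 1.26)/(0.389 − 1.26) = 0.49024
t = −τ ln(…) = 27.874 × 0.71286 = 19.870 min.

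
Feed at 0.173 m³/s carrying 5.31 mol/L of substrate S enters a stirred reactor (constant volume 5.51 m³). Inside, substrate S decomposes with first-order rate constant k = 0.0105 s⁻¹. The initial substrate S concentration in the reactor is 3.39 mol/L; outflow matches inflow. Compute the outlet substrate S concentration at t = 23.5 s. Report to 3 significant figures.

3.76 mol/L

Accumulation = in − out − consumed: V dC/dt = Q C_in − Q C − k V C.
dC/dt = (Q/V) C_in − (Q/V + k) C; effective rate a = Q/V + k = 0.031397 + 0.0105 = 0.041897 s⁻¹.
C_ss = Q C_in/(Q + kV) = 3.9793 mol/L; C(t) = C_ss + (C₀ − C_ss) e^(−a t).
C(23.5) = 3.9793 + (-0.58925)·e^(−0.041897·23.5) = 3.9793 + (-0.58925)·0.37359 = 3.7591 mol/L.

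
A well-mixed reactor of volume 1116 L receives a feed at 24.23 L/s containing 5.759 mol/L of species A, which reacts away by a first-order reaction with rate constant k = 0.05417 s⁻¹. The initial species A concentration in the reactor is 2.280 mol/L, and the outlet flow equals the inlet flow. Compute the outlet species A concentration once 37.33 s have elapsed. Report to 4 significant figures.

1.685 mol/L

Species balance: V dC/dt = Q C_in − Q C − k V C.
This is linear with rate a = Q/V + k = 0.0758815 s⁻¹.
C_ss = Q C_in/(Q + kV) = 1.64779 mol/L; C(t) = C_ss + (C₀ − C_ss) e^(−a t).
C(37.33) = 1.64779 + (0.632215)·e^(−0.0758815·37.33) = 1.64779 + (0.632215)·0.0588564 = 1.68499 mol/L.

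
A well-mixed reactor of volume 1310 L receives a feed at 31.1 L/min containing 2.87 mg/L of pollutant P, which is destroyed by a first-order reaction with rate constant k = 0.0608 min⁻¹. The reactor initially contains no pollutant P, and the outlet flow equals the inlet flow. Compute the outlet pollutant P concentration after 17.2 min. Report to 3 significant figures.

0.618 mg/L

Species balance: V dC/dt = Q C_in − Q C − k V C.
This is linear with rate a = Q/V + k = 0.084540 min⁻¹.
C_ss = Q C_in/(Q + kV) = 0.80595 mg/L; C(t) = C_ss + (C₀ − C_ss) e^(−a t).
C(17.2) = 0.80595 + (-0.80595)·e^(−0.084540·17.2) = 0.80595 + (-0.80595)·0.23361 = 0.61767 mg/L.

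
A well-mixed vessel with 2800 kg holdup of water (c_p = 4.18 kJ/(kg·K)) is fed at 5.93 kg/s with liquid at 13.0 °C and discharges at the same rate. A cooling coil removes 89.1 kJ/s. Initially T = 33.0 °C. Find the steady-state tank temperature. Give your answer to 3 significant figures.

First-law balance (no shaft work): M c_p dT/dt = ṁ c_p (T_in − T) − 89.1.
At steady state dT/dt = 0 ⇒ T_ss = T_in − Q̇/(ṁ c_p) = 13.0 − 89.1/(5.93·4.18) = 9.4054 °C.

9.41 °C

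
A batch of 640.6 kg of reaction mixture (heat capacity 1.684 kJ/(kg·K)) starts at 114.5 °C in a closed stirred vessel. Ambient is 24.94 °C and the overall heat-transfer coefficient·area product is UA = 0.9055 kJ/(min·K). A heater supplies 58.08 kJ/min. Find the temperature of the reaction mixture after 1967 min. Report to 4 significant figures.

First-law balance (no shaft work): M c_p dT/dt = −UA(T − T_amb) + Q̇.
dT/dt = (T_ss − T)/τ with T_ss = T_amb + Q̇/UA = 24.94 + 58.08/0.9055 = 89.0814 °C, τ = M c_p/UA = 640.6·1.684/0.9055 = 1191.35 min.
Integrating: T(t) = T_ss + (T₀ − T_ss) e^(−t/τ).
T(1967) = 89.0814 + (25.4186)·0.191846 = 93.9578 °C.

93.96 °C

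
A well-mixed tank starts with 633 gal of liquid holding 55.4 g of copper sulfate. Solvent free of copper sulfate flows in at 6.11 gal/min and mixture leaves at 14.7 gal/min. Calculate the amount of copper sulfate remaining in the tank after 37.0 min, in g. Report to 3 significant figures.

Let m(t) be the amount of copper sulfate. Volume: V(t) = V₀ + (Q_in − Q_out) t = 633 − 8.5900 t; V(37.0) = 315.17 gal.
No copper sulfate enters, so dm/dt = −Q_out · (m/V).
dm/m = −Q_out dt/(V₀ − 8.5900 t); integrating gives ln(m/m₀) = −(Q_out/(Q_in−Q_out)) ln(V/V₀).
m = m₀ (V₀/V)^(Q_out/(Q_in−Q_out)) = 55.4 × (633/315.17)^(-1.7113) = 16.797 g.

16.8 g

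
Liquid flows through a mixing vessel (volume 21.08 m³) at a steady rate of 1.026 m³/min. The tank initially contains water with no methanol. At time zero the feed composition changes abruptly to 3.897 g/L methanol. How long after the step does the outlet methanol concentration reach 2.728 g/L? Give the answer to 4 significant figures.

Species balance: V dC/dt = Q(C_in − C) ⇒ τ = V/Q = 20.5458 min.
C(t) = C_in + (C₀ − C_in) e^(−t/τ). Set C = 2.728 and solve for t:
e^(−t/τ) = (C − C_in)/(C₀ − C_in) = (2.728 − 3.897)/(0 − 3.897) = 0.299974
t = −τ ln(…) = 20.5458 × 1.20406 = 24.7384 min.

24.74 min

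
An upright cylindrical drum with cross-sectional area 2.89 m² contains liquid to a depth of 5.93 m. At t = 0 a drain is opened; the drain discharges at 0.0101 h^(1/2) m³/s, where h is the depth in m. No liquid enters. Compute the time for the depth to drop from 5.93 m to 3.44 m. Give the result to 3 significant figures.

332 s

Volume balance on the tank: A dh/dt = −0.0101 √h.
This is separable: 2 d(√h)/dt = −0.0101/A, so √h = √h₀ − (0.0101/(2A)) t.
t = 2A(√h₀ − √h)/0.0101 = 2·2.89·(√5.93 − √3.44)/0.0101
  = 5.7800 × (2.4352 − 1.8547) / 0.0101 = 332.17 s.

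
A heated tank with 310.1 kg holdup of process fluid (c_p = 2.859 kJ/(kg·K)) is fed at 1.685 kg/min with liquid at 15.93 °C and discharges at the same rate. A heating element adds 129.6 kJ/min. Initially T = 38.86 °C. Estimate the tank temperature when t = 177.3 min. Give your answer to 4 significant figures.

41.32 °C

First-law balance (no shaft work): M c_p dT/dt = ṁ c_p (T_in − T) + 129.6.
Rearrange: dT/dt = (T_ss − T)/τ with τ = M/ṁ = 184.036 min and T_ss = T_in + Q̇/(ṁ c_p) = 42.8324 °C.
This is linear first-order; T(t) = T_ss + (T₀ − T_ss) e^(−t/τ).
T(177.3) = 42.8324 + (-3.97239)·e^(−177.3/184.036) = 42.8324 + (-3.97239)·0.381593 = 41.3166 °C.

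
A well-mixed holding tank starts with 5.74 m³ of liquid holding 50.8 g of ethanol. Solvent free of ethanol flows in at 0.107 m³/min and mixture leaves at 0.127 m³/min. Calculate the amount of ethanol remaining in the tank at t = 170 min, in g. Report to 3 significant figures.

Total volume: dV/dt = Q_in − Q_out = -0.020000 m³/min, so V(t) = 5.74 − 0.020000 t and V(170) = 2.3400 m³.
No ethanol enters, so dm/dt = −Q_out · (m/V).
Separate: dm/m = −Q_out dt/V(t) ⇒ ln(m/m₀) = −(Q_out/(Q_in−Q_out)) ln(V/V₀).
m = m₀ (V₀/V)^(Q_out/(Q_in−Q_out)) = 50.8 × (5.74/2.3400)^(-6.3500) = 0.17033 g.

0.170 g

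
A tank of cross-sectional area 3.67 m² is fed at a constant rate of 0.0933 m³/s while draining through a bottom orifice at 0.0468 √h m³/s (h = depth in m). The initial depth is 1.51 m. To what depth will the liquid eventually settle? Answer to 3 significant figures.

3.97 m

Accumulation of liquid (constant cross-section A): A dh/dt = Q_in − 0.0468 √h. At steady state dh/dt = 0:
Q_in = 0.0468 √h_ss ⇒ √h_ss = 0.0933/0.0468 = 1.9936.
h_ss = 1.9936² = 3.9744 m. (Since h₀ = 1.51 m < h_ss, the level will rise toward this value.)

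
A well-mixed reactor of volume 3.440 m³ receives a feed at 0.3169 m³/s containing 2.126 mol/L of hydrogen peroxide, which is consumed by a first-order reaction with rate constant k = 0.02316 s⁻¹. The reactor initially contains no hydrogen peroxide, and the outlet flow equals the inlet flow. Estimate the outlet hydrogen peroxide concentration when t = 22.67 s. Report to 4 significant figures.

1.574 mol/L

Species balance: V dC/dt = Q C_in − Q C − k V C.
This is linear with rate a = Q/V + k = 0.115282 s⁻¹.
C_ss = Q C_in/(Q + kV) = 1.69889 mol/L; C(t) = C_ss + (C₀ − C_ss) e^(−a t).
C(22.67) = 1.69889 + (-1.69889)·e^(−0.115282·22.67) = 1.69889 + (-1.69889)·0.0732816 = 1.57439 mol/L.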